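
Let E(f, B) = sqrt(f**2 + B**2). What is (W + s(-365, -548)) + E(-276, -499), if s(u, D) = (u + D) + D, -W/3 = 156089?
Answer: -469728 + sqrt(325177) ≈ -4.6916e+5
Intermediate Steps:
W = -468267 (W = -3*156089 = -468267)
E(f, B) = sqrt(B**2 + f**2)
s(u, D) = u + 2*D (s(u, D) = (D + u) + D = u + 2*D)
(W + s(-365, -548)) + E(-276, -499) = (-468267 + (-365 + 2*(-548))) + sqrt((-499)**2 + (-276)**2) = (-468267 + (-365 - 1096)) + sqrt(249001 + 76176) = (-468267 - 1461) + sqrt(325177) = -469728 + sqrt(325177)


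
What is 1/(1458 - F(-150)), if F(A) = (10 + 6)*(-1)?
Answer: 1/1474 ≈ 0.00067843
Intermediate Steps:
F(A) = -16 (F(A) = 16*(-1) = -16)
1/(1458 - F(-150)) = 1/(1458 - 1*(-16)) = 1/(1458 + 16) = 1/1474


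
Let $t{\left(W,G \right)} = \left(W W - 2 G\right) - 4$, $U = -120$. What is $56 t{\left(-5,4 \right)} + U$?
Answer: $608$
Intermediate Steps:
$t{\left(W,G \right)} = -4 + W^{2} - 2 G$ ($t{\left(W,G \right)} = \left(W^{2} - 2 G\right) - 4 = -4 + W^{2} - 2 G$)
$56 t{\left(-5,4 \right)} + U = 56 \left(-4 + \left(-5\right)^{2} - 8\right) - 120 = 56 \left(-4 + 25 - 8\right) - 120 = 56 \cdot 13 - 120 = 728 - 120 = 608$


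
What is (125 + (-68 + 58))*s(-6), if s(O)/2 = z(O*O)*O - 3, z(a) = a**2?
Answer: -1789170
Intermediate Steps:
s(O) = -6 + 2*O**5 (s(O) = 2*((O*O)**2*O - 3) = 2*((O**2)**2*O - 3) = 2*(O**4*O - 3) = 2*(O**5 - 3) = 2*(-3 + O**5) = -6 + 2*O**5)
(125 + (-68 + 58))*s(-6) = (125 + (-68 + 58))*(-6 + 2*(-6)**5) = (125 - 10)*(-6 + 2*(-7776)) = 115*(-6 - 15552) = 115*(-15558) = -1789170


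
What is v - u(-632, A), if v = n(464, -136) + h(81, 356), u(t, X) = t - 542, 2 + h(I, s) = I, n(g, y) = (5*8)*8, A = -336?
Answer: 1573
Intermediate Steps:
n(g, y) = 320 (n(g, y) = 40*8 = 320)
h(I, s) = -2 + I
u(t, X) = -542 + t
v = 399 (v = 320 + (-2 + 81) = 320 + 79 = 399)
v - u(-632, A) = 399 - (-542 - 632) = 399 - 1*(-1174) = 399 + 1174 = 1573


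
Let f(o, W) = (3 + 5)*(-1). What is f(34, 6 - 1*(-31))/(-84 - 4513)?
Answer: 8/4597 ≈ 0.0017403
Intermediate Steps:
f(o, W) = -8 (f(o, W) = 8*(-1) = -8)
f(34, 6 - 1*(-31))/(-84 - 4513) = -8/(-84 - 4513) = -8/(-4597) = -8*(-1/4597) = 8/4597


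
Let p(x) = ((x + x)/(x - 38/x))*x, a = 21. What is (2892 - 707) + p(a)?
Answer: 899077/403 ≈ 2231.0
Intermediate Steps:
p(x) = 2*x²/(x - 38/x) (p(x) = ((2*x)/(x - 38/x))*x = (2*x/(x - 38/x))*x = 2*x²/(x - 38/x))
(2892 - 707) + p(a) = (2892 - 707) + 2*21³/(-38 + 21²) = 2185 + 2*9261/(-38 + 441) = 2185 + 2*9261/403 = 2185 + 2*9261*(1/403) = 2185 + 18522/403 = 899077/403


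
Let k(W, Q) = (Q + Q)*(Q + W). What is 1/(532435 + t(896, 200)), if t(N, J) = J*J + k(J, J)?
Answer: 1/732435 ≈ 1.3653e-6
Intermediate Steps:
k(W, Q) = 2*Q*(Q + W) (k(W, Q) = (2*Q)*(Q + W) = 2*Q*(Q + W))
t(N, J) = 5*J² (t(N, J) = J*J + 2*J*(J + J) = J² + 2*J*(2*J) = J² + 4*J² = 5*J²)
1/(532435 + t(896, 200)) = 1/(532435 + 5*200²) = 1/(532435 + 5*40000) = 1/(532435 + 200000) = 1/732435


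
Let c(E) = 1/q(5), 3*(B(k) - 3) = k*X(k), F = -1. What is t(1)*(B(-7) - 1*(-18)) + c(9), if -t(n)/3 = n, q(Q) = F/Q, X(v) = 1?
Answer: -61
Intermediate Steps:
B(k) = 3 + k/3 (B(k) = 3 + (k*1)/3 = 3 + k/3)
q(Q) = -1/Q
t(n) = -3*n
c(E) = -5 (c(E) = 1/(-1/5) = -5)
t(1)*(B(-7) - 1*(-18)) + c(9) = (-3*1)*((3 + (1/3)*(-7)) - 1*(-18)) - 5 = -3*((3 - 7/3) + 18) - 5 = -3*(2/3 + 18) - 5 = -3*56/3 - 5 = -56 - 5 = -61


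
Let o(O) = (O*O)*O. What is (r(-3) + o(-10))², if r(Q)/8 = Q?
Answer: 1048576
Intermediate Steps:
r(Q) = 8*Q
o(O) = O³ (o(O) = O²*O = O³)
(r(-3) + o(-10))² = (8*(-3) + (-10)³)² = (-24 - 1000)² = (-1024)² = 1048576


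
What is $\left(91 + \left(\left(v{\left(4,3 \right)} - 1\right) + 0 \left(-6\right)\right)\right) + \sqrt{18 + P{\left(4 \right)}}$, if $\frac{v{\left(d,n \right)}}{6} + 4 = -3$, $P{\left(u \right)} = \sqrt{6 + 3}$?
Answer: $48 + \sqrt{21} \approx 52.583$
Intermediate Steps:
$P{\left(u \right)} = 3$ ($P{\left(u \right)} = \sqrt{9} = 3$)
$v{\left(d,n \right)} = -42$ ($v{\left(d,n \right)} = -24 + 6 \left(-3\right) = -24 - 18 = -42$)
$\left(91 + \left(\left(v{\left(4,3 \right)} - 1\right) + 0 \left(-6\right)\right)\right) + \sqrt{18 + P{\left(4 \right)}} = \left(91 + \left(\left(-42 - 1\right) + 0 \left(-6\right)\right)\right) + \sqrt{18 + 3} = \left(91 + \left(\left(-42 - 1\right) + 0\right)\right) + \sqrt{21} = \left(91 + \left(-43 + 0\right)\right) + \sqrt{21} = \left(91 - 43\right) + \sqrt{21} = 48 + \sqrt{21}$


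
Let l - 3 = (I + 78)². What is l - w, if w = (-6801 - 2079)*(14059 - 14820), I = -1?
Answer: -6751748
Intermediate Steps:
w = 6757680 (w = -8880*(-761) = 6757680)
l = 5932 (l = 3 + (-1 + 78)² = 3 + 77² = 3 + 5929 = 5932)
l - w = 5932 - 1*6757680 = 5932 - 6757680 = -6751748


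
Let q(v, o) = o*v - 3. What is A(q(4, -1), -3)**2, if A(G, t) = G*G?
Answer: 2401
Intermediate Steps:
q(v, o) = -3 + o*v
A(G, t) = G**2
A(q(4, -1), -3)**2 = ((-3 - 1*4)**2)**2 = ((-3 - 4)**2)**2 = ((-7)**2)**2 = 49**2 = 2401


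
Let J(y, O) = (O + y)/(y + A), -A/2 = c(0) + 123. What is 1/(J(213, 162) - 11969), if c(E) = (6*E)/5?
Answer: -11/131784 ≈ -8.3470e-5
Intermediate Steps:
c(E) = 6*E/5 (c(E) = (6*E)*(⅕) = 6*E/5)
A = -246 (A = -2*((6/5)*0 + 123) = -2*(0 + 123) = -2*123 = -246)
J(y, O) = (O + y)/(-246 + y) (J(y, O) = (O + y)/(y - 246) = (O + y)/(-246 + y))
1/(J(213, 162) - 11969) = 1/((162 + 213)/(-246 + 213) - 11969) = 1/(375/(-33) - 11969) = 1/(-1/33*375 - 11969) = 1/(-125/11 - 11969) = 1/(-131784/11) = -11/131784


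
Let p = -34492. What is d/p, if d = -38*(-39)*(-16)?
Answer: 5928/8623 ≈ 0.68746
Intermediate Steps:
d = -23712 (d = 1482*(-16) = -23712)
d/p = -23712/(-34492) = -23712*(-1/34492) = 5928/8623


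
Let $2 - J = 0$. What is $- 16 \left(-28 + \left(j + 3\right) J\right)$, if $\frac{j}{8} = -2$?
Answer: $864$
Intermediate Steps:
$J = 2$ ($J = 2 - 0 = 2 + 0 = 2$)
$j = -16$ ($j = 8 \left(-2\right) = -16$)
$- 16 \left(-28 + \left(j + 3\right) J\right) = - 16 \left(-28 + \left(-16 + 3\right) 2\right) = - 16 \left(-28 - 26\right) = \left(-16\right) \left(-54\right) = 864$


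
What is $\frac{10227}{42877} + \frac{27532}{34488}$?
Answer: $\frac{383299585}{369685494} \approx 1.0368$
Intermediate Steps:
$\frac{10227}{42877} + \frac{27532}{34488} = 10227 \cdot \frac{1}{42877} + 27532 \cdot \frac{1}{34488} = \frac{10227}{42877} + \frac{6883}{8622} = \frac{383299585}{369685494}$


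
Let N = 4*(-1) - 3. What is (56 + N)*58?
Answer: 2842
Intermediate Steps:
N = -7 (N = -4 - 3 = -7)
(56 + N)*58 = (56 - 7)*58 = 49*58 = 2842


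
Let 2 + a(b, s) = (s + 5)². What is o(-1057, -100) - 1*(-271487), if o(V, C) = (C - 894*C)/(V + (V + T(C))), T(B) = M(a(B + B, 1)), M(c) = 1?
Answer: 573562731/2113 ≈ 2.7144e+5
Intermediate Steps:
a(b, s) = -2 + (5 + s)² (a(b, s) = -2 + (s + 5)² = -2 + (5 + s)²)
T(B) = 1
o(V, C) = -893*C/(1 + 2*V) (o(V, C) = (C - 894*C)/(V + (V + 1)) = (-893*C)/(V + (1 + V)) = (-893*C)/(1 + 2*V) = -893*C/(1 + 2*V))
o(-1057, -100) - 1*(-271487) = -893*(-100)/(1 + 2*(-1057)) - 1*(-271487) = -893*(-100)/(1 - 2114) + 271487 = -893*(-100)/(-2113) + 271487 = -893*(-100)*(-1/2113) + 271487 = -89300/2113 + 271487 = 573562731/2113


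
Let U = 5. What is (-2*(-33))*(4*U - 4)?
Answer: 1056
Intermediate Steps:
(-2*(-33))*(4*U - 4) = (-2*(-33))*(4*5 - 4) = 66*(20 - 4) = 66*16 = 1056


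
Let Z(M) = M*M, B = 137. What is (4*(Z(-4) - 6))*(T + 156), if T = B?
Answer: 11720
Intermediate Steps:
T = 137
Z(M) = M²
(4*(Z(-4) - 6))*(T + 156) = (4*((-4)² - 6))*(137 + 156) = (4*(16 - 6))*293 = (4*10)*293 = 40*293 = 11720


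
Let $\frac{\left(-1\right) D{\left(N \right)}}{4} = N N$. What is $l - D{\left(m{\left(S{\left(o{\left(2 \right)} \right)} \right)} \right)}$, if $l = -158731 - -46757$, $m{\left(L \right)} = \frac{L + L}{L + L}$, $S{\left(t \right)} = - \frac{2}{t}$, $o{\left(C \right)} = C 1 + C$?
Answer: $-111970$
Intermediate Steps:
$o{\left(C \right)} = 2 C$ ($o{\left(C \right)} = C + C = 2 C$)
$m{\left(L \right)} = 1$ ($m{\left(L \right)} = \frac{2 L}{2 L} = 2 L \frac{1}{2 L} = 1$)
$D{\left(N \right)} = - 4 N^{2}$ ($D{\left(N \right)} = - 4 N N = - 4 N^{2}$)
$l = -111974$ ($l = -158731 + 46757 = -111974$)
$l - D{\left(m{\left(S{\left(o{\left(2 \right)} \right)} \right)} \right)} = -111974 - - 4 \cdot 1^{2} = -111974 - \left(-4\right) 1 = -111974 - -4 = -111974 + 4 = -111970$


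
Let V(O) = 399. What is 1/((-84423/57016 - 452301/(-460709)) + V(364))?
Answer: 26267784344/10467739911165 ≈ 0.0025094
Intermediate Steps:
1/((-84423/57016 - 452301/(-460709)) + V(364)) = 1/((-84423/57016 - 452301/(-460709)) + 399) = 1/((-84423*1/57016 - 452301*(-1/460709)) + 399) = 1/((-84423/57016 + 452301/460709) + 399) = 1/(-13106042091/26267784344 + 399) = 1/(10467739911165/26267784344) = 26267784344/10467739911165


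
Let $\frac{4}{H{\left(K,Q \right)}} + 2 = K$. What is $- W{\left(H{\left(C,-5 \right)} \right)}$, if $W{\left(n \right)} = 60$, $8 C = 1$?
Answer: $-60$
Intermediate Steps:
$C = \frac{1}{8}$ ($C = \frac{1}{8} \cdot 1 = \frac{1}{8} \approx 0.125$)
$H{\left(K,Q \right)} = \frac{4}{-2 + K}$
$- W{\left(H{\left(C,-5 \right)} \right)} = \left(-1\right) 60 = -60$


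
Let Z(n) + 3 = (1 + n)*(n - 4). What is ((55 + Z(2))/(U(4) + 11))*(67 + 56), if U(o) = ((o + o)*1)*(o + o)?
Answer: 1886/25 ≈ 75.440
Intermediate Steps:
U(o) = 4*o² (U(o) = ((2*o)*1)*(2*o) = (2*o)*(2*o) = 4*o²)
Z(n) = -3 + (1 + n)*(-4 + n) (Z(n) = -3 + (1 + n)*(n - 4) = -3 + (1 + n)*(-4 + n))
((55 + Z(2))/(U(4) + 11))*(67 + 56) = ((55 + (-7 + 2² - 3*2))/(4*4² + 11))*(67 + 56) = ((55 + (-7 + 4 - 6))/(4*16 + 11))*123 = ((55 - 9)/(64 + 11))*123 = (46/75)*123 = 1886/25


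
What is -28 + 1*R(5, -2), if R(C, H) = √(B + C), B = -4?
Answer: -27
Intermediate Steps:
R(C, H) = √(-4 + C)
-28 + 1*R(5, -2) = -28 + 1*√(-4 + 5) = -28 + 1*√1 = -28 + 1*1 = -28 + 1 = -27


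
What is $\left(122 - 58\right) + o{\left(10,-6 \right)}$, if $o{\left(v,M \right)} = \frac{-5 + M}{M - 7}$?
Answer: $\frac{843}{13} \approx 64.846$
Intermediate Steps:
$o{\left(v,M \right)} = \frac{-5 + M}{-7 + M}$
$\left(122 - 58\right) + o{\left(10,-6 \right)} = \left(122 - 58\right) + \frac{-5 - 6}{-7 - 6} = 64 + \frac{1}{-13} \left(-11\right) = 64 - - \frac{11}{13} = 64 + \frac{11}{13} = \frac{843}{13}$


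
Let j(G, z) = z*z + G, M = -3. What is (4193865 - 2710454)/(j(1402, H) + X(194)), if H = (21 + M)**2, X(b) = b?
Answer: 1483411/106572 ≈ 13.919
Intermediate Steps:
H = 324 (H = (21 - 3)**2 = 18**2 = 324)
j(G, z) = G + z**2 (j(G, z) = z**2 + G = G + z**2)
(4193865 - 2710454)/(j(1402, H) + X(194)) = (4193865 - 2710454)/((1402 + 324**2) + 194) = 1483411/((1402 + 104976) + 194) = 1483411/(106378 + 194) = 1483411/106572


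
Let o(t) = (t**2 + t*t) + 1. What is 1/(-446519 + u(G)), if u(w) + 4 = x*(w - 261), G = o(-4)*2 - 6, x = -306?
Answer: -1/385017 ≈ -2.5973e-6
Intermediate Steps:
o(t) = 1 + 2*t**2 (o(t) = (t**2 + t**2) + 1 = 2*t**2 + 1 = 1 + 2*t**2)
G = 60 (G = (1 + 2*(-4)**2)*2 - 6 = (1 + 2*16)*2 - 6 = (1 + 32)*2 - 6 = 33*2 - 6 = 66 - 6 = 60)
u(w) = 79862 - 306*w (u(w) = -4 - 306*(w - 261) = -4 - 306*(-261 + w) = -4 + (79866 - 306*w) = 79862 - 306*w)
1/(-446519 + u(G)) = 1/(-446519 + (79862 - 306*60)) = 1/(-446519 + (79862 - 18360)) = 1/(-446519 + 61502) = 1/(-385017) = -1/385017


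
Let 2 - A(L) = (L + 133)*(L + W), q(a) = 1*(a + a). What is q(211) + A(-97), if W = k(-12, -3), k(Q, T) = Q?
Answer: 4348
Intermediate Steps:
W = -12
q(a) = 2*a (q(a) = 1*(2*a) = 2*a)
A(L) = 2 - (-12 + L)*(133 + L) (A(L) = 2 - (L + 133)*(L - 12) = 2 - (133 + L)*(-12 + L) = 2 - (-12 + L)*(133 + L))
q(211) + A(-97) = 2*211 + (1598 - 1*(-97)² - 121*(-97)) = 422 + (1598 - 1*9409 + 11737) = 422 + (1598 - 9409 + 11737) = 422 + 3926 = 4348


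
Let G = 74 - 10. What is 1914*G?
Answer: 122496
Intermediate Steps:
G = 64
1914*G = 1914*64 = 122496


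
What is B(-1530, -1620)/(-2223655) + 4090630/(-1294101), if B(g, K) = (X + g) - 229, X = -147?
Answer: -9093683296144/2877634159155 ≈ -3.1601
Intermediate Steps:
B(g, K) = -376 + g (B(g, K) = (-147 + g) - 229 = -376 + g)
B(-1530, -1620)/(-2223655) + 4090630/(-1294101) = (-376 - 1530)/(-2223655) + 4090630/(-1294101) = -1906*(-1/2223655) + 4090630*(-1/1294101) = 1906/2223655 - 4090630/1294101 = -9093683296144/2877634159155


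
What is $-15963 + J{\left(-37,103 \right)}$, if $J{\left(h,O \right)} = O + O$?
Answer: $-15757$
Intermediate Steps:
$J{\left(h,O \right)} = 2 O$
$-15963 + J{\left(-37,103 \right)} = -15963 + 2 \cdot 103 = -15963 + 206 = -15757$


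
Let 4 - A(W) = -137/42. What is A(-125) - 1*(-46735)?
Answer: 1963175/42 ≈ 46742.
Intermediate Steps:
A(W) = 305/42 (A(W) = 4 - (-137)/42 = 4 - 1*(-137/42) = 4 + 137/42 = 305/42)
A(-125) - 1*(-46735) = 305/42 - 1*(-46735) = 305/42 + 46735 = 1963175/42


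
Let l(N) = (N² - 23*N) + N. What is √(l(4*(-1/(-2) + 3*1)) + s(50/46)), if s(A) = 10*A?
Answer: I*√53498/23 ≈ 10.056*I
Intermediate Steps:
l(N) = N² - 22*N
√(l(4*(-1/(-2) + 3*1)) + s(50/46)) = √((4*(-1/(-2) + 3*1))*(-22 + 4*(-1/(-2) + 3*1)) + 10*(50/46)) = √((4*(-1*(-½) + 3))*(-22 + 4*(-1*(-½) + 3)) + 10*(50*(1/46))) = √((4*(½ + 3))*(-22 + 4*(½ + 3)) + 10*(25/23)) = √((4*(7/2))*(-22 + 4*(7/2)) + 250/23) = √(14*(-22 + 14) + 250/23) = √(14*(-8) + 250/23) = √(-112 + 250/23) = √(-2326/23) = I*√53498/23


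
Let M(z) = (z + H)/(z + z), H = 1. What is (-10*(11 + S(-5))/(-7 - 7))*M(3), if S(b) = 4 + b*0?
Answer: 50/7 ≈ 7.1429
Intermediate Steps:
S(b) = 4 (S(b) = 4 + 0 = 4)
M(z) = (1 + z)/(2*z) (M(z) = (z + 1)/(z + z) = (1 + z)/((2*z)) = (1 + z)*(1/(2*z)) = (1 + z)/(2*z))
(-10*(11 + S(-5))/(-7 - 7))*M(3) = (-10*(11 + 4)/(-7 - 7))*((½)*(1 + 3)/3) = (-150/(-14))*((½)*(⅓)*4) = -150*(-1)/14*(⅔) = -10*(-15/14)*(⅔) = (75/7)*(⅔) = 50/7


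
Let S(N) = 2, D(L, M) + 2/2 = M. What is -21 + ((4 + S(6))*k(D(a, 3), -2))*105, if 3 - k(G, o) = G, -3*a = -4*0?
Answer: 609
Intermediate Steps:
a = 0 (a = -(-4)*0/3 = -⅓*0 = 0)
D(L, M) = -1 + M
k(G, o) = 3 - G
-21 + ((4 + S(6))*k(D(a, 3), -2))*105 = -21 + ((4 + 2)*(3 - (-1 + 3)))*105 = -21 + (6*(3 - 1*2))*105 = -21 + (6*(3 - 2))*105 = -21 + (6*1)*105 = -21 + 6*105 = -21 + 630 = 609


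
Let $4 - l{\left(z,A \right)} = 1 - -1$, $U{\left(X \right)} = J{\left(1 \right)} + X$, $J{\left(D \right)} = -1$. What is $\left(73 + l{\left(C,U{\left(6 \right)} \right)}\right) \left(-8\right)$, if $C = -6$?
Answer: $-600$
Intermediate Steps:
$U{\left(X \right)} = -1 + X$
$l{\left(z,A \right)} = 2$ ($l{\left(z,A \right)} = 4 - \left(1 - -1\right) = 4 - \left(1 + 1\right) = 4 - 2 = 2$)
$\left(73 + l{\left(C,U{\left(6 \right)} \right)}\right) \left(-8\right) = \left(73 + 2\right) \left(-8\right) = 75 \left(-8\right) = -600$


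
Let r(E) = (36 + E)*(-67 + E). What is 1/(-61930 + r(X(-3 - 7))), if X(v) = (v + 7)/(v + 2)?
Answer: -64/4118623 ≈ -1.5539e-5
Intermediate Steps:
X(v) = (7 + v)/(2 + v)
r(E) = (-67 + E)*(36 + E)
1/(-61930 + r(X(-3 - 7))) = 1/(-61930 + (-2412 + ((7 + (-3 - 7))/(2 + (-3 - 7)))² - 31*(7 + (-3 - 7))/(2 + (-3 - 7)))) = 1/(-61930 + (-2412 + ((7 - 10)/(2 - 10))² - 31*(7 - 10)/(2 - 10))) = 1/(-61930 + (-2412 + (-3/(-8))² - 31*(-3)/(-8))) = 1/(-61930 + (-2412 + (-⅛*(-3))² - (-31)*(-3)/8)) = 1/(-61930 + (-2412 + (3/8)² - 31*3/8)) = 1/(-61930 + (-2412 + 9/64 - 93/8)) = 1/(-61930 - 155103/64) = 1/(-4118623/64) = -64/4118623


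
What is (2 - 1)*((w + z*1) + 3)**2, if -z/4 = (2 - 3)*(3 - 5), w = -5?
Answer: 100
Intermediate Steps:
z = -8 (z = -4*(2 - 3)*(3 - 5) = -(-4)*(-2) = -4*2 = -8)
(2 - 1)*((w + z*1) + 3)**2 = (2 - 1)*((-5 - 8*1) + 3)**2 = 1*((-5 - 8) + 3)**2 = 1*(-13 + 3)**2 = 1*(-10)**2 = 1*100 = 100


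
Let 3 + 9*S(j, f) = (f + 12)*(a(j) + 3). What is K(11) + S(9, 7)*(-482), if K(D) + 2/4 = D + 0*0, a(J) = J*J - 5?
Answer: -1443883/18 ≈ -80216.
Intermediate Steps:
a(J) = -5 + J² (a(J) = J² - 5 = -5 + J²)
K(D) = -½ + D (K(D) = -½ + (D + 0*0) = -½ + (D + 0) = -½ + D)
S(j, f) = -⅓ + (-2 + j²)*(12 + f)/9 (S(j, f) = -⅓ + ((f + 12)*((-5 + j²) + 3))/9 = -⅓ + ((12 + f)*(-2 + j²))/9 = -⅓ + ((-2 + j²)*(12 + f))/9 = -⅓ + (-2 + j²)*(12 + f)/9)
K(11) + S(9, 7)*(-482) = (-½ + 11) + (-3 - 2/9*7 + (4/3)*9² + (⅑)*7*9²)*(-482) = 21/2 + (-3 - 14/9 + (4/3)*81 + (⅑)*7*81)*(-482) = 21/2 + (-3 - 14/9 + 108 + 63)*(-482) = 21/2 + (1498/9)*(-482) = 21/2 - 722036/9 = -1443883/18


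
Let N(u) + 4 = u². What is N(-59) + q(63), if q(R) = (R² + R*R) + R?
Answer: 11478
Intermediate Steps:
N(u) = -4 + u²
q(R) = R + 2*R² (q(R) = (R² + R²) + R = 2*R² + R = R + 2*R²)
N(-59) + q(63) = (-4 + (-59)²) + 63*(1 + 2*63) = (-4 + 3481) + 63*(1 + 126) = 3477 + 63*127 = 3477 + 8001 = 11478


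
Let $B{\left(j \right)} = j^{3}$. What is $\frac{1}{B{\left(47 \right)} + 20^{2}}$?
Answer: $\frac{1}{104223} \approx 9.5948 \cdot 10^{-6}$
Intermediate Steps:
$\frac{1}{B{\left(47 \right)} + 20^{2}} = \frac{1}{47^{3} + 20^{2}} = \frac{1}{103823 + 400} = \frac{1}{104223}$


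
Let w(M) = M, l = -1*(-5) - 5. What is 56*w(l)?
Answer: 0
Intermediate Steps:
l = 0 (l = 5 - 5 = 0)
56*w(l) = 56*0 = 0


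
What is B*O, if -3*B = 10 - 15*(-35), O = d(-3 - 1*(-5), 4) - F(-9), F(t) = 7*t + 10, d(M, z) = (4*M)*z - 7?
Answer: -13910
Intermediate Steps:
d(M, z) = -7 + 4*M*z (d(M, z) = 4*M*z - 7 = -7 + 4*M*z)
F(t) = 10 + 7*t
O = 78 (O = (-7 + 4*(-3 - 1*(-5))*4) - (10 + 7*(-9)) = (-7 + 4*(-3 + 5)*4) - (10 - 63) = (-7 + 4*2*4) - 1*(-53) = (-7 + 32) + 53 = 25 + 53 = 78)
B = -535/3 (B = -(10 - 15*(-35))/3 = -(10 + 525)/3 = -⅓*535 = -535/3 ≈ -178.33)
B*O = -535/3*78 = -13910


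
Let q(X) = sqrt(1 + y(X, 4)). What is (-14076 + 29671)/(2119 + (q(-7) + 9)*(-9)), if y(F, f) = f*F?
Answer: 31782610/4155631 + 421065*I*sqrt(3)/4155631 ≈ 7.6481 + 0.1755*I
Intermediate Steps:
y(F, f) = F*f
q(X) = sqrt(1 + 4*X) (q(X) = sqrt(1 + X*4) = sqrt(1 + 4*X))
(-14076 + 29671)/(2119 + (q(-7) + 9)*(-9)) = (-14076 + 29671)/(2119 + (sqrt(1 + 4*(-7)) + 9)*(-9)) = 15595/(2119 + (sqrt(1 - 28) + 9)*(-9)) = 15595/(2119 + (sqrt(-27) + 9)*(-9)) = 15595/(2119 + (3*I*sqrt(3) + 9)*(-9)) = 15595/(2119 + (9 + 3*I*sqrt(3))*(-9)) = 15595/(2119 + (-81 - 27*I*sqrt(3))) = 15595/(2038 - 27*I*sqrt(3))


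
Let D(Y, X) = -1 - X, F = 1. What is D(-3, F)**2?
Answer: 4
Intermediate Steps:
D(-3, F)**2 = (-1 - 1*1)**2 = (-1 - 1)**2 = (-2)**2 = 4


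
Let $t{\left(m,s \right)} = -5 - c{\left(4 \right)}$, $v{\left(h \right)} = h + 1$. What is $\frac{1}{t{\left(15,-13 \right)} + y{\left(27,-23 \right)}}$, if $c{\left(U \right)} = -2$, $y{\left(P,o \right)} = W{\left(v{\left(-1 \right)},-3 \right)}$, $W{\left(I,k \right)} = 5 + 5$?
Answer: $\frac{1}{7} \approx 0.14286$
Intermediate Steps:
$v{\left(h \right)} = 1 + h$
$W{\left(I,k \right)} = 10$
$y{\left(P,o \right)} = 10$
$t{\left(m,s \right)} = -3$ ($t{\left(m,s \right)} = -5 - -2 = -5 + 2 = -3$)
$\frac{1}{t{\left(15,-13 \right)} + y{\left(27,-23 \right)}} = \frac{1}{-3 + 10} = \frac{1}{7}$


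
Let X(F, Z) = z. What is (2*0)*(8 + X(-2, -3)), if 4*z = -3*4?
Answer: 0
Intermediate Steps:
z = -3 (z = (-3*4)/4 = (¼)*(-12) = -3)
X(F, Z) = -3
(2*0)*(8 + X(-2, -3)) = (2*0)*(8 - 3) = 0*5 = 0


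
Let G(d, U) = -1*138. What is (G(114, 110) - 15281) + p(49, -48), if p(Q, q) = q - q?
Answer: -15419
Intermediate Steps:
p(Q, q) = 0
G(d, U) = -138
(G(114, 110) - 15281) + p(49, -48) = (-138 - 15281) + 0 = -15419 + 0 = -15419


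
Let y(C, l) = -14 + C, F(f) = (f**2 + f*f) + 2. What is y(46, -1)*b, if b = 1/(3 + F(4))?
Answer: 32/37 ≈ 0.86486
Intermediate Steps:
F(f) = 2 + 2*f**2 (F(f) = (f**2 + f**2) + 2 = 2*f**2 + 2 = 2 + 2*f**2)
b = 1/37 (b = 1/(3 + (2 + 2*4**2)) = 1/(3 + (2 + 2*16)) = 1/(3 + (2 + 32)) = 1/(3 + 34) = 1/37 ≈ 0.027027)
y(46, -1)*b = (-14 + 46)*(1/37) = 32*(1/37) = 32/37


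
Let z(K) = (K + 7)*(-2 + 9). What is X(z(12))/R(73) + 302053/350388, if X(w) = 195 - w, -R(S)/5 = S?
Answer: 88525289/127891620 ≈ 0.69219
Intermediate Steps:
R(S) = -5*S
z(K) = 49 + 7*K (z(K) = (7 + K)*7 = 49 + 7*K)
X(z(12))/R(73) + 302053/350388 = (195 - (49 + 7*12))/((-5*73)) + 302053/350388 = (195 - (49 + 84))/(-365) + 302053*(1/350388) = (195 - 1*133)*(-1/365) + 302053/350388 = (195 - 133)*(-1/365) + 302053/350388 = 62*(-1/365) + 302053/350388 = -62/365 + 302053/350388 = 88525289/127891620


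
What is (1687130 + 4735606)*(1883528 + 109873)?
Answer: 12803088365136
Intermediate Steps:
(1687130 + 4735606)*(1883528 + 109873) = 6422736*1993401 = 12803088365136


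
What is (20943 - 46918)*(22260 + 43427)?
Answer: -1706219825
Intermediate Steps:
(20943 - 46918)*(22260 + 43427) = -25975*65687 = -1706219825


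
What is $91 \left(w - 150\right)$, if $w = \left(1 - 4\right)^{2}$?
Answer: $-12831$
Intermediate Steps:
$w = 9$ ($w = \left(-3\right)^{2} = 9$)
$91 \left(w - 150\right) = 91 \left(9 - 150\right) = 91 \left(-141\right) = -12831$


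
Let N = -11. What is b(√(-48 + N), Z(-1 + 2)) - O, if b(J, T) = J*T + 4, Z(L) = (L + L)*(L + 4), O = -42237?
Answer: 42241 + 10*I*√59 ≈ 42241.0 + 76.811*I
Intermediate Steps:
Z(L) = 2*L*(4 + L) (Z(L) = (2*L)*(4 + L) = 2*L*(4 + L))
b(J, T) = 4 + J*T
b(√(-48 + N), Z(-1 + 2)) - O = (4 + √(-48 - 11)*(2*(-1 + 2)*(4 + (-1 + 2)))) - 1*(-42237) = (4 + √(-59)*(2*1*(4 + 1))) + 42237 = (4 + (I*√59)*(2*1*5)) + 42237 = (4 + (I*√59)*10) + 42237 = (4 + 10*I*√59) + 42237 = 42241 + 10*I*√59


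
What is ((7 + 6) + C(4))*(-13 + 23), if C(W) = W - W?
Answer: 130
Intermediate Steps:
C(W) = 0
((7 + 6) + C(4))*(-13 + 23) = ((7 + 6) + 0)*(-13 + 23) = (13 + 0)*10 = 13*10 = 130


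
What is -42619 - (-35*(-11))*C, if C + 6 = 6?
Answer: -42619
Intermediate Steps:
C = 0 (C = -6 + 6 = 0)
-42619 - (-35*(-11))*C = -42619 - (-35*(-11))*0 = -42619 - 385*0 = -42619 - 1*0 = -42619 + 0 = -42619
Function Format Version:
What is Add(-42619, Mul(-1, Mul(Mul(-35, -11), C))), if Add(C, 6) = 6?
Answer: -42619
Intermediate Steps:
C = 0 (C = Add(-6, 6) = 0)
Add(-42619, Mul(-1, Mul(Mul(-35, -11), C))) = Add(-42619, Mul(-1, Mul(Mul(-35, -11), 0))) = Add(-42619, Mul(-1, Mul(385, 0))) = Add(-42619, Mul(-1, 0)) = Add(-42619, 0) = -42619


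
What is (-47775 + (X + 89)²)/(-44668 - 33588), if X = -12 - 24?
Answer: 22483/39128 ≈ 0.57460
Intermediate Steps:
X = -36
(-47775 + (X + 89)²)/(-44668 - 33588) = (-47775 + (-36 + 89)²)/(-44668 - 33588) = (-47775 + 53²)/(-78256) = (-47775 + 2809)*(-1/78256) = -44966*(-1/78256) = 22483/39128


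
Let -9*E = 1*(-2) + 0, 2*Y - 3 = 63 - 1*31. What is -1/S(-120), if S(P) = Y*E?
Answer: -9/35 ≈ -0.25714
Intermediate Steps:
Y = 35/2 (Y = 3/2 + (63 - 1*31)/2 = 3/2 + (63 - 31)/2 = 3/2 + (1/2)*32 = 3/2 + 16 = 35/2 ≈ 17.500)
E = 2/9 (E = -(1*(-2) + 0)/9 = -(-2 + 0)/9 = -1/9*(-2) = 2/9 ≈ 0.22222)
S(P) = 35/9 (S(P) = (35/2)*(2/9) = 35/9)
-1/S(-120) = -1/35/9 = -1*9/35 = -9/35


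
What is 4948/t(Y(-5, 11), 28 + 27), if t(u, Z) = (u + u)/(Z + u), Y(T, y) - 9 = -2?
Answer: 153388/7 ≈ 21913.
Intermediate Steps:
Y(T, y) = 7 (Y(T, y) = 9 - 2 = 7)
t(u, Z) = 2*u/(Z + u) (t(u, Z) = (2*u)/(Z + u) = 2*u/(Z + u))
4948/t(Y(-5, 11), 28 + 27) = 4948/((2*7/((28 + 27) + 7))) = 4948/((2*7/(55 + 7))) = 4948/((2*7/62)) = 4948/((2*7*(1/62))) = 4948/(7/31) = 4948*(31/7) = 153388/7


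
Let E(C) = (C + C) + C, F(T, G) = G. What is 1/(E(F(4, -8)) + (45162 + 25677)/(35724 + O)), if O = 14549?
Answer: -50273/1135713 ≈ -0.044266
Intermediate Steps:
E(C) = 3*C (E(C) = 2*C + C = 3*C)
1/(E(F(4, -8)) + (45162 + 25677)/(35724 + O)) = 1/(3*(-8) + (45162 + 25677)/(35724 + 14549)) = 1/(-24 + 70839/50273) = 1/(-1135713/50273) = -50273/1135713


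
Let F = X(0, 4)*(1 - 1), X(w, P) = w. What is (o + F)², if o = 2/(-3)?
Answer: 4/9 ≈ 0.44444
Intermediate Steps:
o = -⅔ (o = 2*(-⅓) = -⅔ ≈ -0.66667)
F = 0 (F = 0*(1 - 1) = 0*0 = 0)
(o + F)² = (-⅔ + 0)² = (-⅔)² = 4/9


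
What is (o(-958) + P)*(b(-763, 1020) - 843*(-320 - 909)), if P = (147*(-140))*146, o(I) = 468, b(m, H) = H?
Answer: -3115569126204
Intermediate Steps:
P = -3004680 (P = -20580*146 = -3004680)
(o(-958) + P)*(b(-763, 1020) - 843*(-320 - 909)) = (468 - 3004680)*(1020 - 843*(-320 - 909)) = -3004212*(1020 - 843*(-1229)) = -3004212*(1020 + 1036047) = -3004212*1037067 = -3115569126204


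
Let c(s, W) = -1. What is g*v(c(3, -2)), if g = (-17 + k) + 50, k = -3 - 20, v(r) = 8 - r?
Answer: 90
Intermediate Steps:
k = -23
g = 10 (g = (-17 - 23) + 50 = -40 + 50 = 10)
g*v(c(3, -2)) = 10*(8 - 1*(-1)) = 10*(8 + 1) = 10*9 = 90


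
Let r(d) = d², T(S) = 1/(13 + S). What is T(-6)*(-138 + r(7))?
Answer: -89/7 ≈ -12.714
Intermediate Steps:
T(-6)*(-138 + r(7)) = (-138 + 7²)/(13 - 6) = (-138 + 49)/7 = (⅐)*(-89) = -89/7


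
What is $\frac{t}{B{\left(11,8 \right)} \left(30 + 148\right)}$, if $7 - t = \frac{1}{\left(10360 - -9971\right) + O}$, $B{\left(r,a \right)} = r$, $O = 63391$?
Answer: $\frac{586053}{163927676} \approx 0.0035751$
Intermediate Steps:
$t = \frac{586053}{83722}$ ($t = 7 - \frac{1}{\left(10360 - -9971\right) + 63391} = 7 - \frac{1}{\left(10360 + 9971\right) + 63391} = 7 - \frac{1}{20331 + 63391} = 7 - \frac{1}{83722} = \frac{586053}{83722} \approx 7.0$)
$\frac{t}{B{\left(11,8 \right)} \left(30 + 148\right)} = \frac{586053}{83722 \cdot 11 \left(30 + 148\right)} = \frac{586053}{83722 \cdot 11 \cdot 178} = \frac{586053}{83722 \cdot 1958} = \frac{586053}{83722} \cdot \frac{1}{1958} = \frac{586053}{163927676}$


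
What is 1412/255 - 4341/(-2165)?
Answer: 832787/110415 ≈ 7.5423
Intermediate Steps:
1412/255 - 4341/(-2165) = 1412*(1/255) - 4341*(-1/2165) = 1412/255 + 4341/2165 = 832787/110415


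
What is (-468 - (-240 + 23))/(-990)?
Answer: 251/990 ≈ 0.25354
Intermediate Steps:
(-468 - (-240 + 23))/(-990) = (-468 - 1*(-217))*(-1/990) = (-468 + 217)*(-1/990) = -251*(-1/990) = 251/990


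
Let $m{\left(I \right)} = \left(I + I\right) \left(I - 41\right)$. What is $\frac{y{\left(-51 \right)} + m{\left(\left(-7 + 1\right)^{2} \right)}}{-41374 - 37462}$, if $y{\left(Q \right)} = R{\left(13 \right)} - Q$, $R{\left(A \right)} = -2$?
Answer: $\frac{311}{78836} \approx 0.0039449$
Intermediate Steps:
$y{\left(Q \right)} = -2 - Q$
$m{\left(I \right)} = 2 I \left(-41 + I\right)$
$\frac{y{\left(-51 \right)} + m{\left(\left(-7 + 1\right)^{2} \right)}}{-41374 - 37462} = \frac{\left(-2 - -51\right) + 2 \left(-7 + 1\right)^{2} \left(-41 + \left(-7 + 1\right)^{2}\right)}{-41374 - 37462} = \frac{\left(-2 + 51\right) + 2 \left(-6\right)^{2} \left(-41 + \left(-6\right)^{2}\right)}{-78836} = \left(49 + 2 \cdot 36 \left(-41 + 36\right)\right) \left(- \frac{1}{78836}\right) = \left(49 + 2 \cdot 36 \left(-5\right)\right) \left(- \frac{1}{78836}\right) = \left(49 - 360\right) \left(- \frac{1}{78836}\right) = \left(-311\right) \left(- \frac{1}{78836}\right) = \frac{311}{78836}$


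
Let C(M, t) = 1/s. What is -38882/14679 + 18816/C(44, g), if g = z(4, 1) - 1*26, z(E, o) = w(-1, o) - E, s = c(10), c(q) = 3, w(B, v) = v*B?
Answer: 828561310/14679 ≈ 56445.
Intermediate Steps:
w(B, v) = B*v
s = 3
z(E, o) = -E - o (z(E, o) = -o - E = -E - o)
g = -31 (g = (-1*4 - 1*1) - 1*26 = (-4 - 1) - 26 = -5 - 26 = -31)
C(M, t) = ⅓ (C(M, t) = 1/3 = ⅓)
-38882/14679 + 18816/C(44, g) = -38882/14679 + 18816/(⅓) = -38882*1/14679 + 18816*3 = -38882/14679 + 56448 = 828561310/14679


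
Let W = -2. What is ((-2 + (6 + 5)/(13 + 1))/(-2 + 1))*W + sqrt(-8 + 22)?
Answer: -17/7 + sqrt(14) ≈ 1.3131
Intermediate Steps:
((-2 + (6 + 5)/(13 + 1))/(-2 + 1))*W + sqrt(-8 + 22) = ((-2 + (6 + 5)/(13 + 1))/(-2 + 1))*(-2) + sqrt(-8 + 22) = ((-2 + 11/14)/(-1))*(-2) + sqrt(14) = ((-2 + 11*(1/14))*(-1))*(-2) + sqrt(14) = ((-2 + 11/14)*(-1))*(-2) + sqrt(14) = -17/14*(-1)*(-2) + sqrt(14) = (17/14)*(-2) + sqrt(14) = -17/7 + sqrt(14)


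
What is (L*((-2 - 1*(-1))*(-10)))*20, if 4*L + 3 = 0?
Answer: -150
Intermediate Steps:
L = -¾ (L = -¾ + (¼)*0 = -¾ + 0 = -¾ ≈ -0.75000)
(L*((-2 - 1*(-1))*(-10)))*20 = -3*(-2 - 1*(-1))*(-10)/4*20 = -3*(-2 + 1)*(-10)/4*20 = -(-3)*(-10)/4*20 = -¾*10*20 = -15/2*20 = -150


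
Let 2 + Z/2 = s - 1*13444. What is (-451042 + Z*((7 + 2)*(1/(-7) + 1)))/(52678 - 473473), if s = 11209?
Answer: 679778/589113 ≈ 1.1539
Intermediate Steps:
Z = -4474 (Z = -4 + 2*(11209 - 1*13444) = -4 + 2*(11209 - 13444) = -4 + 2*(-2235) = -4 - 4470 = -4474)
(-451042 + Z*((7 + 2)*(1/(-7) + 1)))/(52678 - 473473) = (-451042 - 4474*(7 + 2)*(1/(-7) + 1))/(52678 - 473473) = (-451042 - 40266*(1*(-1/7) + 1))/(-420795) = (-451042 - 40266*(-1/7 + 1))*(-1/420795) = (-451042 - 40266*6/7)*(-1/420795) = (-451042 - 4474*54/7)*(-1/420795) = (-451042 - 241596/7)*(-1/420795) = -3398890/7*(-1/420795) = 679778/589113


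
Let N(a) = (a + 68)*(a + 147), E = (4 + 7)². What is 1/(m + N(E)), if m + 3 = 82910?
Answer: 1/133559 ≈ 7.4873e-6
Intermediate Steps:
E = 121 (E = 11² = 121)
N(a) = (68 + a)*(147 + a)
m = 82907 (m = -3 + 82910 = 82907)
1/(m + N(E)) = 1/(82907 + (9996 + 121² + 215*121)) = 1/(82907 + (9996 + 14641 + 26015)) = 1/(82907 + 50652) = 1/133559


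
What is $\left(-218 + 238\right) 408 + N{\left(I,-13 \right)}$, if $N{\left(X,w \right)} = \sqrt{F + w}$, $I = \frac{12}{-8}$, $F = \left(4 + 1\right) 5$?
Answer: $8160 + 2 \sqrt{3} \approx 8163.5$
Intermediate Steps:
$F = 25$ ($F = 5 \cdot 5 = 25$)
$I = - \frac{3}{2}$ ($I = 12 \left(- \frac{1}{8}\right) = - \frac{3}{2} \approx -1.5$)
$N{\left(X,w \right)} = \sqrt{25 + w}$
$\left(-218 + 238\right) 408 + N{\left(I,-13 \right)} = \left(-218 + 238\right) 408 + \sqrt{25 - 13} = 20 \cdot 408 + \sqrt{12} = 8160 + 2 \sqrt{3}$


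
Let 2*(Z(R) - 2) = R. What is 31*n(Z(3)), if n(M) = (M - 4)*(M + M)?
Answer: -217/2 ≈ -108.50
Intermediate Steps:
Z(R) = 2 + R/2
n(M) = 2*M*(-4 + M) (n(M) = (-4 + M)*(2*M) = 2*M*(-4 + M))
31*n(Z(3)) = 31*(2*(2 + (½)*3)*(-4 + (2 + (½)*3))) = 31*(2*(2 + 3/2)*(-4 + (2 + 3/2))) = 31*(2*(7/2)*(-4 + 7/2)) = 31*(2*(7/2)*(-½)) = 31*(-7/2) = -217/2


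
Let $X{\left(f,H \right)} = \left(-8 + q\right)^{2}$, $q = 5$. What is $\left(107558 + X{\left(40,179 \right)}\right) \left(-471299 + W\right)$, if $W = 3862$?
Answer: $-50280795779$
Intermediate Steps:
$X{\left(f,H \right)} = 9$ ($X{\left(f,H \right)} = \left(-8 + 5\right)^{2} = \left(-3\right)^{2} = 9$)
$\left(107558 + X{\left(40,179 \right)}\right) \left(-471299 + W\right) = \left(107558 + 9\right) \left(-471299 + 3862\right) = 107567 \left(-467437\right) = -50280795779$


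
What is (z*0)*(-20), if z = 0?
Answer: 0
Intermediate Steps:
(z*0)*(-20) = (0*0)*(-20) = 0*(-20) = 0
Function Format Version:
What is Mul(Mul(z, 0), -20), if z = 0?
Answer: 0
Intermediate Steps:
Mul(Mul(z, 0), -20) = Mul(Mul(0, 0), -20) = Mul(0, -20) = 0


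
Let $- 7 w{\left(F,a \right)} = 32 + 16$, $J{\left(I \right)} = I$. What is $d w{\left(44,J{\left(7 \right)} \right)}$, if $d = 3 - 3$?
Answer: $0$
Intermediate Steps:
$w{\left(F,a \right)} = - \frac{48}{7}$ ($w{\left(F,a \right)} = - \frac{32 + 16}{7} = \left(- \frac{1}{7}\right) 48 = - \frac{48}{7}$)
$d = 0$
$d w{\left(44,J{\left(7 \right)} \right)} = 0 \left(- \frac{48}{7}\right) = 0$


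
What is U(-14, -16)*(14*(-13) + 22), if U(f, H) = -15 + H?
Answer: 4960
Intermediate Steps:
U(-14, -16)*(14*(-13) + 22) = (-15 - 16)*(14*(-13) + 22) = -31*(-182 + 22) = -31*(-160) = 4960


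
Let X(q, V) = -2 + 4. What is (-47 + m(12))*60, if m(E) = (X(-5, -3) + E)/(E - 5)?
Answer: -2700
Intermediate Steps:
X(q, V) = 2
m(E) = (2 + E)/(-5 + E) (m(E) = (2 + E)/(E - 5) = (2 + E)/(-5 + E))
(-47 + m(12))*60 = (-47 + (2 + 12)/(-5 + 12))*60 = (-47 + 14/7)*60 = (-47 + (⅐)*14)*60 = (-47 + 2)*60 = -45*60 = -2700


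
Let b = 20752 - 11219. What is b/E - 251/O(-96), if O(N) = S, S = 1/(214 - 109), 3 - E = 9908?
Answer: -261055808/9905 ≈ -26356.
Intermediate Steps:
E = -9905 (E = 3 - 1*9908 = 3 - 9908 = -9905)
S = 1/105 ≈ 0.0095238
O(N) = 1/105
b = 9533
b/E - 251/O(-96) = 9533/(-9905) - 251/1/105 = 9533*(-1/9905) - 251*105 = -9533/9905 - 26355 = -261055808/9905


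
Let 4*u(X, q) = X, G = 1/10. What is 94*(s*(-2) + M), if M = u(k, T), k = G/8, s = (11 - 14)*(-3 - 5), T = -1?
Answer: -721873/160 ≈ -4511.7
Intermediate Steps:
G = ⅒ ≈ 0.10000
s = 24 (s = -3*(-8) = 24)
k = 1/80 (k = (⅒)/8 = (⅒)*(⅛) = 1/80 ≈ 0.012500)
u(X, q) = X/4
M = 1/320 (M = (¼)*(1/80) = 1/320 ≈ 0.0031250)
94*(s*(-2) + M) = 94*(24*(-2) + 1/320) = 94*(-48 + 1/320) = 94*(-15359/320) = -721873/160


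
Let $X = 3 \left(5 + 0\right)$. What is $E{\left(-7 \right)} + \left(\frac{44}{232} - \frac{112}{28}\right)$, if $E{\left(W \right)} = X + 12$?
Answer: $\frac{1345}{58} \approx 23.19$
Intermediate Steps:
$X = 15$ ($X = 3 \cdot 5 = 15$)
$E{\left(W \right)} = 27$ ($E{\left(W \right)} = 15 + 12 = 27$)
$E{\left(-7 \right)} + \left(\frac{44}{232} - \frac{112}{28}\right) = 27 + \left(\frac{44}{232} - \frac{112}{28}\right) = 27 + \left(44 \cdot \frac{1}{232} - 4\right) = 27 + \left(\frac{11}{58} - 4\right) = 27 - \frac{221}{58} = \frac{1345}{58}$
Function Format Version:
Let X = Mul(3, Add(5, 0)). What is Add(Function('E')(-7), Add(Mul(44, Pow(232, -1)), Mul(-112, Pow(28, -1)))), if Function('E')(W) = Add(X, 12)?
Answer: Rational(1345, 58) ≈ 23.190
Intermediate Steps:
X = 15 (X = Mul(3, 5) = 15)
Function('E')(W) = 27 (Function('E')(W) = Add(15, 12) = 27)
Add(Function('E')(-7), Add(Mul(44, Pow(232, -1)), Mul(-112, Pow(28, -1)))) = Add(27, Add(Mul(44, Pow(232, -1)), Mul(-112, Pow(28, -1)))) = Add(27, Add(Mul(44, Rational(1, 232)), Mul(-112, Rational(1, 28)))) = Add(27, Add(Rational(11, 58), -4)) = Add(27, Rational(-221, 58)) = Rational(1345, 58)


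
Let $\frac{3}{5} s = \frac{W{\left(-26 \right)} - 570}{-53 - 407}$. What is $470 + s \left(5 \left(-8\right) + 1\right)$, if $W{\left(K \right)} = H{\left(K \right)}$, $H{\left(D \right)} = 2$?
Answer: $\frac{8964}{23} \approx 389.74$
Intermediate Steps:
$W{\left(K \right)} = 2$
$s = \frac{142}{69}$ ($s = \frac{5 \frac{2 - 570}{-53 - 407}}{3} = \frac{5 \left(- \frac{568}{-460}\right)}{3} = \frac{5 \left(\left(-568\right) \left(- \frac{1}{460}\right)\right)}{3} = \frac{5}{3} \cdot \frac{142}{115} = \frac{142}{69} \approx 2.058$)
$470 + s \left(5 \left(-8\right) + 1\right) = 470 + \frac{142 \left(5 \left(-8\right) + 1\right)}{69} = 470 + \frac{142 \left(-40 + 1\right)}{69} = 470 + \frac{142}{69} \left(-39\right) = 470 - \frac{1846}{23} = \frac{8964}{23}$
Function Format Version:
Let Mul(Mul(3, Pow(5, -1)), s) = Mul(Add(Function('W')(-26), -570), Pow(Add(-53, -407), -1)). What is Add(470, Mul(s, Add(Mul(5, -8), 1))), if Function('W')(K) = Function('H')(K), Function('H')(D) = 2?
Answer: Rational(8964, 23) ≈ 389.74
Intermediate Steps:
Function('W')(K) = 2
s = Rational(142, 69) (s = Mul(Rational(5, 3), Mul(Add(2, -570), Pow(Add(-53, -407), -1))) = Mul(Rational(5, 3), Mul(-568, Pow(-460, -1))) = Mul(Rational(5, 3), Mul(-568, Rational(-1, 460))) = Mul(Rational(5, 3), Rational(142, 115)) = Rational(142, 69) ≈ 2.0580)
Add(470, Mul(s, Add(Mul(5, -8), 1))) = Add(470, Mul(Rational(142, 69), Add(Mul(5, -8), 1))) = Add(470, Mul(Rational(142, 69), Add(-40, 1))) = Add(470, Mul(Rational(142, 69), -39)) = Add(470, Rational(-1846, 23)) = Rational(8964, 23)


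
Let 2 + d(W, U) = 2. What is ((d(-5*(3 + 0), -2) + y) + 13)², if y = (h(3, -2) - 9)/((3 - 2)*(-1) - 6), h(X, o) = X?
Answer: 9409/49 ≈ 192.02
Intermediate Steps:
d(W, U) = 0 (d(W, U) = -2 + 2 = 0)
y = 6/7 (y = (3 - 9)/((3 - 2)*(-1) - 6) = -6/(1*(-1) - 6) = -6/(-1 - 6) = -6/(-7) = -6*(-⅐) = 6/7 ≈ 0.85714)
((d(-5*(3 + 0), -2) + y) + 13)² = ((0 + 6/7) + 13)² = (6/7 + 13)² = (97/7)² = 9409/49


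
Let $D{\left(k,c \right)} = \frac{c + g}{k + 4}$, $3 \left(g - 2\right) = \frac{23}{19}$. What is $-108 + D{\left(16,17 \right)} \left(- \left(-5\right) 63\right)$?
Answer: $\frac{7509}{38} \approx 197.61$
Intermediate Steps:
$g = \frac{137}{57}$ ($g = 2 + \frac{23 \cdot \frac{1}{19}}{3} = 2 + \frac{1}{3} \cdot \frac{23}{19} = 2 + \frac{23}{57} = \frac{137}{57} \approx 2.4035$)
$D{\left(k,c \right)} = \frac{\frac{137}{57} + c}{4 + k}$ ($D{\left(k,c \right)} = \frac{c + \frac{137}{57}}{k + 4} = \frac{\frac{137}{57} + c}{4 + k}$)
$-108 + D{\left(16,17 \right)} \left(- \left(-5\right) 63\right) = -108 + \frac{\frac{137}{57} + 17}{4 + 16} \left(- \left(-5\right) 63\right) = -108 + \frac{1}{20} \cdot \frac{1106}{57} \left(\left(-1\right) \left(-315\right)\right) = -108 + \frac{1}{20} \cdot \frac{1106}{57} \cdot 315 = -108 + \frac{553}{570} \cdot 315 = -108 + \frac{11613}{38} = \frac{7509}{38}$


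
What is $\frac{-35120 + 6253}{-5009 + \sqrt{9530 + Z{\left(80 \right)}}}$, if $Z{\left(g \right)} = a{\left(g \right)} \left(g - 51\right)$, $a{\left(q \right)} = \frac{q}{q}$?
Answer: $\frac{144594803}{25080522} + \frac{317537 \sqrt{79}}{25080522} \approx 5.8778$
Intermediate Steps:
$a{\left(q \right)} = 1$
$Z{\left(g \right)} = -51 + g$ ($Z{\left(g \right)} = 1 \left(g - 51\right) = 1 \left(-51 + g\right) = -51 + g$)
$\frac{-35120 + 6253}{-5009 + \sqrt{9530 + Z{\left(80 \right)}}} = \frac{-35120 + 6253}{-5009 + \sqrt{9530 + \left(-51 + 80\right)}} = - \frac{28867}{-5009 + \sqrt{9530 + 29}} = - \frac{28867}{-5009 + \sqrt{9559}} = - \frac{28867}{-5009 + 11 \sqrt{79}}$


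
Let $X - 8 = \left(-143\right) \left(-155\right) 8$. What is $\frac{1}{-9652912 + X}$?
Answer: $- \frac{1}{9475584} \approx -1.0553 \cdot 10^{-7}$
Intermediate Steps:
$X = 177328$ ($X = 8 + \left(-143\right) \left(-155\right) 8 = 8 + 22165 \cdot 8 = 8 + 177320 = 177328$)
$\frac{1}{-9652912 + X} = \frac{1}{-9652912 + 177328} = \frac{1}{-9475584} = - \frac{1}{9475584}$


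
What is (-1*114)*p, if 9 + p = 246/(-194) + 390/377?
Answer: 2961036/2813 ≈ 1052.6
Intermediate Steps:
p = -25974/2813 (p = -9 + (246/(-194) + 390/377) = -9 + (246*(-1/194) + 390*(1/377)) = -9 + (-123/97 + 30/29) = -9 - 657/2813 = -25974/2813 ≈ -9.2336)
(-1*114)*p = -1*114*(-25974/2813) = -114*(-25974/2813) = 2961036/2813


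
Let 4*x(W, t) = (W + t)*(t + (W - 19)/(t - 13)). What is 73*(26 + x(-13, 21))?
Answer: 4380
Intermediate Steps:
x(W, t) = (W + t)*(t + (-19 + W)/(-13 + t))/4 (x(W, t) = ((W + t)*(t + (W - 19)/(t - 13)))/4 = ((W + t)*(t + (-19 + W)/(-13 + t)))/4 = (W + t)*(t + (-19 + W)/(-13 + t))/4)
73*(26 + x(-13, 21)) = 73*(26 + ((-13)² + 21³ - 19*(-13) - 19*21 - 13*21² - 13*21² - 12*(-13)*21)/(4*(-13 + 21))) = 73*(26 + (¼)*(169 + 9261 + 247 - 399 - 13*441 - 13*441 + 3276)/8) = 73*(26 + (¼)*(⅛)*(169 + 9261 + 247 - 399 - 5733 - 5733 + 3276)) = 73*(26 + (¼)*(⅛)*1088) = 73*(26 + 34) = 73*60 = 4380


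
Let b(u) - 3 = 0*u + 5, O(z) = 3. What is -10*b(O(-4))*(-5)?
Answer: 400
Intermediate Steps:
b(u) = 8 (b(u) = 3 + (0*u + 5) = 3 + (0 + 5) = 3 + 5 = 8)
-10*b(O(-4))*(-5) = -10*8*(-5) = -80*(-5) = 400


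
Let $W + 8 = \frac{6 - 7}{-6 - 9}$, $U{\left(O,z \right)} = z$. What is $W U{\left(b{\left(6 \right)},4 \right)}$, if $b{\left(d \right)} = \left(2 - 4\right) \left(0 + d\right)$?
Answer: $- \frac{476}{15} \approx -31.733$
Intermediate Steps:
$b{\left(d \right)} = - 2 d$
$W = - \frac{119}{15}$ ($W = -8 + \frac{6 - 7}{-6 - 9} = -8 - \frac{1}{-15} = -8 - - \frac{1}{15} = -8 + \frac{1}{15} = - \frac{119}{15} \approx -7.9333$)
$W U{\left(b{\left(6 \right)},4 \right)} = \left(- \frac{119}{15}\right) 4 = - \frac{476}{15}$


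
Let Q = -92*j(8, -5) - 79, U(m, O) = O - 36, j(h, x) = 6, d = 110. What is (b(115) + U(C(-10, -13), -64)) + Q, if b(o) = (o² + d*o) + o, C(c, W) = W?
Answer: 25259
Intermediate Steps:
b(o) = o² + 111*o (b(o) = (o² + 110*o) + o = o² + 111*o)
U(m, O) = -36 + O
Q = -631 (Q = -92*6 - 79 = -552 - 79 = -631)
(b(115) + U(C(-10, -13), -64)) + Q = (115*(111 + 115) + (-36 - 64)) - 631 = (115*226 - 100) - 631 = (25990 - 100) - 631 = 25890 - 631 = 25259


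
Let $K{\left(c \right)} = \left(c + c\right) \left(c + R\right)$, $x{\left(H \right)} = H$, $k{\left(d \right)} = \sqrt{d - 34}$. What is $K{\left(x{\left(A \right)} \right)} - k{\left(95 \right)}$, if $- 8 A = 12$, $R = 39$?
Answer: $- \frac{225}{2} - \sqrt{61} \approx -120.31$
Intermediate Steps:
$k{\left(d \right)} = \sqrt{-34 + d}$
$A = - \frac{3}{2}$ ($A = \left(- \frac{1}{8}\right) 12 = - \frac{3}{2} \approx -1.5$)
$K{\left(c \right)} = 2 c \left(39 + c\right)$ ($K{\left(c \right)} = \left(c + c\right) \left(c + 39\right) = 2 c \left(39 + c\right)$)
$K{\left(x{\left(A \right)} \right)} - k{\left(95 \right)} = 2 \left(- \frac{3}{2}\right) \left(39 - \frac{3}{2}\right) - \sqrt{-34 + 95} = 2 \left(- \frac{3}{2}\right) \frac{75}{2} - \sqrt{61} = - \frac{225}{2} - \sqrt{61}$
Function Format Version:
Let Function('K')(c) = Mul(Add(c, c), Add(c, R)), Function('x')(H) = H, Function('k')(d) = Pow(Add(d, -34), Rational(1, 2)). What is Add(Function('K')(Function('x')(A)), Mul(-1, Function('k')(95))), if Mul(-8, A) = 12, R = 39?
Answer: Add(Rational(-225, 2), Mul(-1, Pow(61, Rational(1, 2)))) ≈ -120.31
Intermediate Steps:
Function('k')(d) = Pow(Add(-34, d), Rational(1, 2))
A = Rational(-3, 2) (A = Mul(Rational(-1, 8), 12) = Rational(-3, 2) ≈ -1.5000)
Function('K')(c) = Mul(2, c, Add(39, c)) (Function('K')(c) = Mul(Add(c, c), Add(c, 39)) = Mul(Mul(2, c), Add(39, c)) = Mul(2, c, Add(39, c)))
Add(Function('K')(Function('x')(A)), Mul(-1, Function('k')(95))) = Add(Mul(2, Rational(-3, 2), Add(39, Rational(-3, 2))), Mul(-1, Pow(Add(-34, 95), Rational(1, 2)))) = Add(Mul(2, Rational(-3, 2), Rational(75, 2)), Mul(-1, Pow(61, Rational(1, 2)))) = Add(Rational(-225, 2), Mul(-1, Pow(61, Rational(1, 2))))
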